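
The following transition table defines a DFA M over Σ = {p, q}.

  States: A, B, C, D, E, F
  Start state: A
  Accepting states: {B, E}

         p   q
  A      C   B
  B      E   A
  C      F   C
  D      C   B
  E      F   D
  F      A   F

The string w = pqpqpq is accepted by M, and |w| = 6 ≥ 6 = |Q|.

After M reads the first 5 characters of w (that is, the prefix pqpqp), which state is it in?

Run of M on the first 5 characters of w = p q p q p:
  step 0: A  (start)
  step 1: C  (read p: A→C)
  step 2: C  (read q: C→C)
  step 3: F  (read p: C→F)
  step 4: F  (read q: F→F)
  step 5: A  (read p: F→A)

After reading 5 characters, M is in state A.
(This kind of state-tracing is the core of the pumping-lemma construction: with 6 states, pigeonhole forces a repeat within the first 6 steps.)

A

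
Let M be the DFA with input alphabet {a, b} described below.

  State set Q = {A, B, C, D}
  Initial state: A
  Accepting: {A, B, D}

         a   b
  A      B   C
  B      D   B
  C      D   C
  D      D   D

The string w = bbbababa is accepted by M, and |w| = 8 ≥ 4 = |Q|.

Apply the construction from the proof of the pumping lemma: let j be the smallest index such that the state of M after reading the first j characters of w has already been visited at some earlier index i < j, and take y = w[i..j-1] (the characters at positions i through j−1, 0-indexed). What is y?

Run of M on w = b b b a b a b a:
  step 0: A  (start)
  step 1: C  (read b: A→C)
  step 2: C  (read b: C→C)   ← first repeat (C seen earlier)
  step 3: C  (read b: C→C)
  step 4: D  (read a: C→D)
  step 5: D  (read b: D→D)
  step 6: D  (read a: D→D)
  step 7: D  (read b: D→D)
  step 8: D  (read a: D→D)

So i = 1, j = 2, giving x = w[0:1] = b, y = w[1:2] = b, z = w[2:8] = bababa.
Check: |xy| = 2 ≤ 4 and |y| = 1 ≥ 1. Reading y takes M from C back to C, so every xyⁱz is accepted.
Pumping length from the standard proof: p = 4 (the number of states). The repeated state found above gives |xy| = j ≤ 4 and |y| = j − i ≥ 1.

b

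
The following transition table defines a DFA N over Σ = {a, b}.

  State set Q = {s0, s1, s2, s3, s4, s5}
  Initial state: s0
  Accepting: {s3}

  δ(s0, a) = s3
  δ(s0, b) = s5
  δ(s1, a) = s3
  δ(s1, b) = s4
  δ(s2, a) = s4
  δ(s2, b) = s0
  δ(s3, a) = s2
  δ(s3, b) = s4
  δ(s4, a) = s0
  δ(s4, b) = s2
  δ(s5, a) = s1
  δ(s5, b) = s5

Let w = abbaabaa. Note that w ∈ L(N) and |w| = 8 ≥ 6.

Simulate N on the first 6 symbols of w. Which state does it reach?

s5

Run of N on the first 6 characters of w = a b b a a b:
  step 0: s0  (start)
  step 1: s3  (read a: s0→s3)
  step 2: s4  (read b: s3→s4)
  step 3: s2  (read b: s4→s2)
  step 4: s4  (read a: s2→s4)
  step 5: s0  (read a: s4→s0)
  step 6: s5  (read b: s0→s5)

After reading 6 characters, N is in state s5.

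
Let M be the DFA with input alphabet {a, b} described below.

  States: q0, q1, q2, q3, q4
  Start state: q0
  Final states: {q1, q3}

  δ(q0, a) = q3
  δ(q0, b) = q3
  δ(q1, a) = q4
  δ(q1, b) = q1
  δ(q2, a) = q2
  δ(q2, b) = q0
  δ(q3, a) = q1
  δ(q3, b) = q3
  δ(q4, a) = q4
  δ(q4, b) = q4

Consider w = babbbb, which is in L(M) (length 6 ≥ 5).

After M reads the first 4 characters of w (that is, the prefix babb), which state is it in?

q1

State sequence: q0 -b-> q3 -a-> q1 -b-> q1 -b-> q1

After reading 4 characters, M is in state q1.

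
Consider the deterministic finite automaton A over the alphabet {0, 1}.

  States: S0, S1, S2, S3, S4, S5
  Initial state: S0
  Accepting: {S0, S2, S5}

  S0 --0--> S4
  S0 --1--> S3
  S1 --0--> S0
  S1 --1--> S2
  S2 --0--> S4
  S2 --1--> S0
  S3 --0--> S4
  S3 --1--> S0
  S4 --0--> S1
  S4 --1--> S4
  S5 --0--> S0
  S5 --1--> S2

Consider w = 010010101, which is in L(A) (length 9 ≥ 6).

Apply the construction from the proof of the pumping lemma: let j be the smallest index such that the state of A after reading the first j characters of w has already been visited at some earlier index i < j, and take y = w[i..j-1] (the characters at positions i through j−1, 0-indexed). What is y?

State sequence: S0 -0-> S4 -1-> S4 -0-> S1 -0-> S0 -1-> S3 -0-> S4 -1-> S4 -0-> S1 -1-> S2
First repeat at step 2: S4 was already visited.

So i = 1, j = 2, giving x = w[0:1] = 0, y = w[1:2] = 1, z = w[2:9] = 0010101.
Check: |xy| = 2 ≤ 6 and |y| = 1 ≥ 1. Reading y takes A from S4 back to S4, so every xyⁱz is accepted.

1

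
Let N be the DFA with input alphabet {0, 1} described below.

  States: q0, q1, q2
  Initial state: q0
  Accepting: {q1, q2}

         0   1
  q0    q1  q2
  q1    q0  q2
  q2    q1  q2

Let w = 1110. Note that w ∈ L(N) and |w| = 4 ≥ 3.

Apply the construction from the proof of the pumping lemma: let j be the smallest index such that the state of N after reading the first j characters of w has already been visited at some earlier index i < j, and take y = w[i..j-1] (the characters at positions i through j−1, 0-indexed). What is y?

1

Run of N on w = 1 1 1 0:
  step 0: q0  (start)
  step 1: q2  (read 1: q0→q2)
  step 2: q2  (read 1: q2→q2)   ← first repeat (q2 seen earlier)
  step 3: q2  (read 1: q2→q2)
  step 4: q1  (read 0: q2→q1)

So i = 1, j = 2, giving x = w[0:1] = 1, y = w[1:2] = 1, z = w[2:4] = 10.
Check: |xy| = 2 ≤ 3 and |y| = 1 ≥ 1. Reading y takes N from q2 back to q2, so every xyⁱz is accepted.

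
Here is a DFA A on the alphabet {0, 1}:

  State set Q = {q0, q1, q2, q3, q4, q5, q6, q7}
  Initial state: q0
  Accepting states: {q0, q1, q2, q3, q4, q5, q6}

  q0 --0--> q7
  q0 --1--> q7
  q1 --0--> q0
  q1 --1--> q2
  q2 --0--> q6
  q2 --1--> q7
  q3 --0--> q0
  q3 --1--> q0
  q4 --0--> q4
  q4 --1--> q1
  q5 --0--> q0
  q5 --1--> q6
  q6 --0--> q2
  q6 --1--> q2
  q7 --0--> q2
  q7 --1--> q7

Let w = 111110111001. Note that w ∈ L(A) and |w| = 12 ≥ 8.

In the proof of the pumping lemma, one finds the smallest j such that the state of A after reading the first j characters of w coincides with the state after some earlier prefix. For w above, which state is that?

State sequence: q0 -1-> q7 -1-> q7 -1-> q7 -1-> q7 -1-> q7 -0-> q2 -1-> q7 -1-> q7 -1-> q7 -0-> q2 -0-> q6 -1-> q2
First repeat at step 2: q7 was already visited.

The earliest repeat is at step j = 2: A is in q7, which it already visited at step i = 1.
Since A has 8 states, any run of length ≥ 8 visits 8+1 states, so by pigeonhole some state repeats within the first 8 steps — that repeat gives the pumpable loop.

q7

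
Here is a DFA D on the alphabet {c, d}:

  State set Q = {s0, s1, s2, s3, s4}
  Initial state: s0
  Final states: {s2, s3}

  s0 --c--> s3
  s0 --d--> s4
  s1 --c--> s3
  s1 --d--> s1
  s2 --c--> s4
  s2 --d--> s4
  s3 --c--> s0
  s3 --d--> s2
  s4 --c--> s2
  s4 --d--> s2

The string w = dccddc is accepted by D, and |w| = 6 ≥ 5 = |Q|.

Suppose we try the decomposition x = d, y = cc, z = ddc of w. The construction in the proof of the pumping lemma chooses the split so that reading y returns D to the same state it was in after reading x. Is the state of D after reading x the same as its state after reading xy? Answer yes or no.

yes

Run of D on the first 3 characters of w = d c c:
  step 0: s0  (start)
  step 1: s4  (read d: s0→s4)
  step 2: s2  (read c: s4→s2)
  step 3: s4  (read c: s2→s4)

After x (step 1): s4. After xy (step 3): s4.
They match, so y = cc drives D around a cycle from s4 back to itself; pumping y any number of times keeps D in s4 before reading z, and xyⁱz ∈ L(D) for every i ≥ 0.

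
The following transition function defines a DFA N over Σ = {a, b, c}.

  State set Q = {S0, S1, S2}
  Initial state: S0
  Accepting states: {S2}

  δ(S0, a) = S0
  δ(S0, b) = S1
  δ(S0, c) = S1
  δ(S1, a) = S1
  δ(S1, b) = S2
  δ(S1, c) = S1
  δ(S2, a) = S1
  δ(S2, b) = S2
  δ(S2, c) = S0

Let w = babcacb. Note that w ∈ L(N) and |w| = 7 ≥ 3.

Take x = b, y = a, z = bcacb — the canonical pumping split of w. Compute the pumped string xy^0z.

xy⁰z = xz = b·bcacb = bbcacb.
Reading y = a takes N from S1 back to S1, so after x the machine is still in S1, and z then leads to the accepting state S2. Hence bbcacb ∈ L(N).

bbcacb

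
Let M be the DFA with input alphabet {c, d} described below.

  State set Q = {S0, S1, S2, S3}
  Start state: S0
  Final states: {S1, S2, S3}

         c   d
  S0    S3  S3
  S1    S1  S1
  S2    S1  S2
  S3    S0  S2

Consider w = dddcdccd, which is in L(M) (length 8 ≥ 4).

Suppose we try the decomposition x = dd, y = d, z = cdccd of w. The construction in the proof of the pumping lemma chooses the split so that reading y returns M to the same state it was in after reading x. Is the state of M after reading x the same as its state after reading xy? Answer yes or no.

State sequence: S0 -d-> S3 -d-> S2 -d-> S2

After x (step 2): S2. After xy (step 3): S2.
They match, so y = d drives M around a cycle from S2 back to itself; pumping y any number of times keeps M in S2 before reading z, and xyⁱz ∈ L(M) for every i ≥ 0.

yes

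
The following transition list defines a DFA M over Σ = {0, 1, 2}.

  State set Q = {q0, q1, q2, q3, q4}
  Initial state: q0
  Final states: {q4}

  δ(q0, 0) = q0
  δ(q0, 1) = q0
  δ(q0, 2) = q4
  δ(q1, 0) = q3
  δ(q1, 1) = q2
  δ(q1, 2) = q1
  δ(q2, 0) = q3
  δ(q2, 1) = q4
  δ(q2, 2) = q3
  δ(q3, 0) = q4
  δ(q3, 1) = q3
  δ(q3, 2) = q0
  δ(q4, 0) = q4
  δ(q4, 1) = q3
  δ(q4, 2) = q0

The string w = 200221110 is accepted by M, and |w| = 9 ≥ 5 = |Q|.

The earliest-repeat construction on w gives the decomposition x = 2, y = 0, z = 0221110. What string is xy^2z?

xy^2z = 2·0·0·0221110 = 2000221110.
Reading y = 0 takes M from q4 back to q4, so after x·y·y the machine is still in q4, and z then leads to the accepting state q4. Hence 2000221110 ∈ L(M).

2000221110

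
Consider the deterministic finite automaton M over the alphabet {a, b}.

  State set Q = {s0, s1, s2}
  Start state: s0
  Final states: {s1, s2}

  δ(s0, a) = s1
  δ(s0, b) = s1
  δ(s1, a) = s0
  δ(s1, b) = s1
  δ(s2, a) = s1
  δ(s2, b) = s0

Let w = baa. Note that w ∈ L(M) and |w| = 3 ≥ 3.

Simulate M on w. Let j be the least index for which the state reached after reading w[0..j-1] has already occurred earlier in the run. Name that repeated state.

Run of M on w = b a a:
  step 0: s0  (start)
  step 1: s1  (read b: s0→s1)
  step 2: s0  (read a: s1→s0)   ← first repeat (s0 seen earlier)
  step 3: s1  (read a: s0→s1)

The earliest repeat is at step j = 2: M is in s0, which it already visited at step i = 0.
Pumping length from the standard proof: p = 3 (the number of states). The repeated state found above gives |xy| = j ≤ 3 and |y| = j − i ≥ 1.

s0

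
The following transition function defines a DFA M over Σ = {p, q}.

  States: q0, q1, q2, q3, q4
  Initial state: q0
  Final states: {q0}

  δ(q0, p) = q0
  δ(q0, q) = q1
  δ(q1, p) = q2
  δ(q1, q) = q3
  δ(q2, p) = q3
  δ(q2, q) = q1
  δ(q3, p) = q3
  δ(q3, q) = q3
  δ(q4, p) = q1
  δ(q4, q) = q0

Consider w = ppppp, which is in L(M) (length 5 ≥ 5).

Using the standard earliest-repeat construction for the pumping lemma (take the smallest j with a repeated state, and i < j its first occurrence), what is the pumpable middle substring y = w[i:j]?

p

State sequence: q0 -p-> q0 -p-> q0 -p-> q0 -p-> q0 -p-> q0
First repeat at step 1: q0 was already visited.

So i = 0, j = 1, giving x = w[0:0] = ε, y = w[0:1] = p, z = w[1:5] = pppp.
Check: |xy| = 1 ≤ 5 and |y| = 1 ≥ 1. Reading y takes M from q0 back to q0, so every xyⁱz is accepted.
Pumping length from the standard proof: p = 5 (the number of states). The repeated state found above gives |xy| = j ≤ 5 and |y| = j − i ≥ 1.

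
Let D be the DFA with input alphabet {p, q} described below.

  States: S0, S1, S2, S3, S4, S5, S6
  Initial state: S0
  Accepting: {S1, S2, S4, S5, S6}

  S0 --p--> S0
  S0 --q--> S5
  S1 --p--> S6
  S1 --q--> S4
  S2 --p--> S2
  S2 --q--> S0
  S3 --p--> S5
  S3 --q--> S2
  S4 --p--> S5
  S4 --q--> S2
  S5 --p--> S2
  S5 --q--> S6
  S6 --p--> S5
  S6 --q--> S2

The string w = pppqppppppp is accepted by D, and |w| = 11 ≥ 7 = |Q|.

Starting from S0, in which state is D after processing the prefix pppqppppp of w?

Run of D on the first 9 characters of w = p p p q p p p p p:
  step 0: S0  (start)
  step 1: S0  (read p: S0→S0)
  step 2: S0  (read p: S0→S0)
  step 3: S0  (read p: S0→S0)
  step 4: S5  (read q: S0→S5)
  step 5: S2  (read p: S5→S2)
  step 6: S2  (read p: S2→S2)
  step 7: S2  (read p: S2→S2)
  step 8: S2  (read p: S2→S2)
  step 9: S2  (read p: S2→S2)

After reading 9 characters, D is in state S2.
(This kind of state-tracing is the core of the pumping-lemma construction: with 7 states, pigeonhole forces a repeat within the first 7 steps.)

S2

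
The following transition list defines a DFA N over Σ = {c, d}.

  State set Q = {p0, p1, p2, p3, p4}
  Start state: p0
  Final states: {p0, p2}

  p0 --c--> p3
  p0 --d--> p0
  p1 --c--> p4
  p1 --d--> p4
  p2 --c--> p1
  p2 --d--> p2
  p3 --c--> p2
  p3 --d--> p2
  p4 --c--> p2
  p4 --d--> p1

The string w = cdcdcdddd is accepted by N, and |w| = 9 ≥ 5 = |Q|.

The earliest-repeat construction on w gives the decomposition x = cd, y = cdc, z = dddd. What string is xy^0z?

xy⁰z = xz = cd·dddd = cddddd.
Reading y = cdc takes N from p2 back to p2, so after x the machine is still in p2, and z then leads to the accepting state p2. Hence cddddd ∈ L(N).

cddddd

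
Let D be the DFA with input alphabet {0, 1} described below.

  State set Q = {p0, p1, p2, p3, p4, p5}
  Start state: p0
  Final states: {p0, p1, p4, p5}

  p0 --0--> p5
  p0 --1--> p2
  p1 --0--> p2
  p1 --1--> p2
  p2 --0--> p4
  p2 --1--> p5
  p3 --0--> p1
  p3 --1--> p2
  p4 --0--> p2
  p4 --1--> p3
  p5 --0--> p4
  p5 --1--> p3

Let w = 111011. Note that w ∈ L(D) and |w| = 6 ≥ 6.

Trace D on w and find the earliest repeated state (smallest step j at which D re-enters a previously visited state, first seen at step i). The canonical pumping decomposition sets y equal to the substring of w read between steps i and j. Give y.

State sequence: p0 -1-> p2 -1-> p5 -1-> p3 -0-> p1 -1-> p2 -1-> p5
First repeat at step 5: p2 was already visited.

So i = 1, j = 5, giving x = w[0:1] = 1, y = w[1:5] = 1101, z = w[5:6] = 1.
Check: |xy| = 5 ≤ 6 and |y| = 4 ≥ 1. Reading y takes D from p2 back to p2, so every xyⁱz is accepted.

1101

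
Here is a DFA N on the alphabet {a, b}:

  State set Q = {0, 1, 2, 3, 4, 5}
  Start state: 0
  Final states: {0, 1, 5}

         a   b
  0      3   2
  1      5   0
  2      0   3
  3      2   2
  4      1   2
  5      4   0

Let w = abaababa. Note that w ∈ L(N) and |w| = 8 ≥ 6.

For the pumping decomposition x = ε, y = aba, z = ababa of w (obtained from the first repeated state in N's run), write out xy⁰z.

ababa

xy⁰z = xz = ε·ababa = ababa.
Reading y = aba takes N from 0 back to 0, so after x the machine is still in 0, and z then leads to the accepting state 0. Hence ababa ∈ L(N).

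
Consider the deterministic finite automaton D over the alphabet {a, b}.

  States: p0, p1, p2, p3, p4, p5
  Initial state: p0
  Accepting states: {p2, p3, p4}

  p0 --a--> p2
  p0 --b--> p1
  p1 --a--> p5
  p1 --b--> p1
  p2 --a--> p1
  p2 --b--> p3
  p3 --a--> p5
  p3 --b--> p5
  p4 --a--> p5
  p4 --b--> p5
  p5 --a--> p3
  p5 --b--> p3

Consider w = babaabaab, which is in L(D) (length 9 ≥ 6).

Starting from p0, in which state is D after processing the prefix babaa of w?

Run of D on the first 5 characters of w = b a b a a:
  step 0: p0  (start)
  step 1: p1  (read b: p0→p1)
  step 2: p5  (read a: p1→p5)
  step 3: p3  (read b: p5→p3)
  step 4: p5  (read a: p3→p5)
  step 5: p3  (read a: p5→p3)

After reading 5 characters, D is in state p3.
(This kind of state-tracing is the core of the pumping-lemma construction: with 6 states, pigeonhole forces a repeat within the first 6 steps.)

p3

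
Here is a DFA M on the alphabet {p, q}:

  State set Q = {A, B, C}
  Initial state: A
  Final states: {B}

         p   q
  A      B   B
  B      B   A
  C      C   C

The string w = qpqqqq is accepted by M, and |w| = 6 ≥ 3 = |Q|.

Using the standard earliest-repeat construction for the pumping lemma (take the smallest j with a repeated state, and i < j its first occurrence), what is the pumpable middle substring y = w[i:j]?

p

Run of M on w = q p q q q q:
  step 0: A  (start)
  step 1: B  (read q: A→B)
  step 2: B  (read p: B→B)   ← first repeat (B seen earlier)
  step 3: A  (read q: B→A)
  step 4: B  (read q: A→B)
  step 5: A  (read q: B→A)
  step 6: B  (read q: A→B)

So i = 1, j = 2, giving x = w[0:1] = q, y = w[1:2] = p, z = w[2:6] = qqqq.
Check: |xy| = 2 ≤ 3 and |y| = 1 ≥ 1. Reading y takes M from B back to B, so every xyⁱz is accepted.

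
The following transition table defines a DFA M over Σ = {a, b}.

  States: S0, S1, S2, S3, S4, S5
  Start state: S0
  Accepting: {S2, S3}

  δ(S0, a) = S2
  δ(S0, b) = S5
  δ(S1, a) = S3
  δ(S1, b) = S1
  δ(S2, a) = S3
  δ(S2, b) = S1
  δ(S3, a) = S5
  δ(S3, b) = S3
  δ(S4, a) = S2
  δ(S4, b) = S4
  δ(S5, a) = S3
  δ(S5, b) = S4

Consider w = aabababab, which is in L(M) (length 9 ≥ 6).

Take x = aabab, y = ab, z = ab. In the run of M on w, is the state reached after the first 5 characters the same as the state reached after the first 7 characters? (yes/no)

no

Run of M on the first 7 characters of w = a a b a b a b:
  step 0: S0  (start)
  step 1: S2  (read a: S0→S2)
  step 2: S3  (read a: S2→S3)
  step 3: S3  (read b: S3→S3)
  step 4: S5  (read a: S3→S5)
  step 5: S4  (read b: S5→S4)
  step 6: S2  (read a: S4→S2)
  step 7: S1  (read b: S2→S1)

After x (step 5): S4. After xy (step 7): S1.
They differ (S4 ≠ S1), so y is not a cycle from the state after x; this split is not the one the pumping-lemma construction produces, and pumping y need not keep the string in L(M).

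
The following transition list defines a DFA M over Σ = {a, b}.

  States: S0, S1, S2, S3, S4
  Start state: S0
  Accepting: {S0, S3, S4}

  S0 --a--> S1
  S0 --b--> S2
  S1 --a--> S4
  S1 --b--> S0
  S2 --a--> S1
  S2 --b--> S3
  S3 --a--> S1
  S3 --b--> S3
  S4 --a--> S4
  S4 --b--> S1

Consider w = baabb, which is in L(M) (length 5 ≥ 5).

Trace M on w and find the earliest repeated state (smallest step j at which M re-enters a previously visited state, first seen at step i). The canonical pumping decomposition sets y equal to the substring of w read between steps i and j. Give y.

Run of M on w = b a a b b:
  step 0: S0  (start)
  step 1: S2  (read b: S0→S2)
  step 2: S1  (read a: S2→S1)
  step 3: S4  (read a: S1→S4)
  step 4: S1  (read b: S4→S1)   ← first repeat (S1 seen earlier)
  step 5: S0  (read b: S1→S0)

So i = 2, j = 4, giving x = w[0:2] = ba, y = w[2:4] = ab, z = w[4:5] = b.
Check: |xy| = 4 ≤ 5 and |y| = 2 ≥ 1. Reading y takes M from S1 back to S1, so every xyⁱz is accepted.
The DFA has 5 states, so the proof of the pumping lemma guarantees a repeated state among the first 5+1 visited; the segment between the two visits is the pumpable y.

ab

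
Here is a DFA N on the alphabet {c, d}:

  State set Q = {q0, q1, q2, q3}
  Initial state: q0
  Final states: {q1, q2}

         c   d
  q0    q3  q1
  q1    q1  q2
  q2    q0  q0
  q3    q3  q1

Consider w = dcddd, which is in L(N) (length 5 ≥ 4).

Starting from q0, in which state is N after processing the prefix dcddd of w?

q1

State sequence: q0 -d-> q1 -c-> q1 -d-> q2 -d-> q0 -d-> q1

After reading 5 characters, N is in state q1.
(This kind of state-tracing is the core of the pumping-lemma construction: with 4 states, pigeonhole forces a repeat within the first 4 steps.)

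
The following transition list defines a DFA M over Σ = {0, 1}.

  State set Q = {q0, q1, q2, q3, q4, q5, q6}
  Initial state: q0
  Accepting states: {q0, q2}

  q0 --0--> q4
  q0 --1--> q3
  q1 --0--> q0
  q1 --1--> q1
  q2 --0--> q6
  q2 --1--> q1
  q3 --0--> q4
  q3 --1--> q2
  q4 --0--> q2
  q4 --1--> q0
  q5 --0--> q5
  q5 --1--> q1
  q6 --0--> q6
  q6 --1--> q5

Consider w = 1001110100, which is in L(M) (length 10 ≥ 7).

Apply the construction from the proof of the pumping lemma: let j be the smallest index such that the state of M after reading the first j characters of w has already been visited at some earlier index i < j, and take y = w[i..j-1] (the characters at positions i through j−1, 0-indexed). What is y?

State sequence: q0 -1-> q3 -0-> q4 -0-> q2 -1-> q1 -1-> q1 -1-> q1 -0-> q0 -1-> q3 -0-> q4 -0-> q2
First repeat at step 5: q1 was already visited.

So i = 4, j = 5, giving x = w[0:4] = 1001, y = w[4:5] = 1, z = w[5:10] = 10100.
Check: |xy| = 5 ≤ 7 and |y| = 1 ≥ 1. Reading y takes M from q1 back to q1, so every xyⁱz is accepted.
The DFA has 7 states, so the proof of the pumping lemma guarantees a repeated state among the first 7+1 visited; the segment between the two visits is the pumpable y.

1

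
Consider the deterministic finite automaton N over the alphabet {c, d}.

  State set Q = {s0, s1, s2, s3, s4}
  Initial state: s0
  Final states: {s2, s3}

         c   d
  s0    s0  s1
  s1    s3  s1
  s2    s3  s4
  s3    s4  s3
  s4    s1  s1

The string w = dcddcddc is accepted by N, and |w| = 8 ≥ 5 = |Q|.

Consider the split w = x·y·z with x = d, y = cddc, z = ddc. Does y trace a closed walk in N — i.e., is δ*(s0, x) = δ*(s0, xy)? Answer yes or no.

no

State sequence: s0 -d-> s1 -c-> s3 -d-> s3 -d-> s3 -c-> s4

After x (step 1): s1. After xy (step 5): s4.
They differ (s1 ≠ s4), so y is not a cycle from the state after x; this split is not the one the pumping-lemma construction produces, and pumping y need not keep the string in L(N).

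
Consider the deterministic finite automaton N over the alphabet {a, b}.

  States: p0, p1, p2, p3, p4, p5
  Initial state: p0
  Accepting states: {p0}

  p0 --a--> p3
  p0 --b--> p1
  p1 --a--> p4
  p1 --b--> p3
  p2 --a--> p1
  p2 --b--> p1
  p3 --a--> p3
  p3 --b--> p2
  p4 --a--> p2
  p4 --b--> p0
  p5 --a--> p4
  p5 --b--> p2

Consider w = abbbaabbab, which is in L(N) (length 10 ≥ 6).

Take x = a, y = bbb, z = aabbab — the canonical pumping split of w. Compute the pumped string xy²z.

xy^2z = a·bbb·bbb·aabbab = abbbbbbaabbab.
Reading y = bbb takes N from p3 back to p3, so after x·y·y the machine is still in p3, and z then leads to the accepting state p0. Hence abbbbbbaabbab ∈ L(N).

abbbbbbaabbab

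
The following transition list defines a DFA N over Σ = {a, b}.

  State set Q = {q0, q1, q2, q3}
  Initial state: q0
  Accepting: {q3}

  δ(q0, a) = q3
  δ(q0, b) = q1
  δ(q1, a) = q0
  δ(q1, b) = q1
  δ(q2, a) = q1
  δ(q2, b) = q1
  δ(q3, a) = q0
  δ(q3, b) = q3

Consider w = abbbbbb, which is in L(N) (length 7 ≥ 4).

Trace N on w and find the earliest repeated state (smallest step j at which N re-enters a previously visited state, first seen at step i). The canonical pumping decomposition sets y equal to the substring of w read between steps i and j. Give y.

b

State sequence: q0 -a-> q3 -b-> q3 -b-> q3 -b-> q3 -b-> q3 -b-> q3 -b-> q3
First repeat at step 2: q3 was already visited.

So i = 1, j = 2, giving x = w[0:1] = a, y = w[1:2] = b, z = w[2:7] = bbbbb.
Check: |xy| = 2 ≤ 4 and |y| = 1 ≥ 1. Reading y takes N from q3 back to q3, so every xyⁱz is accepted.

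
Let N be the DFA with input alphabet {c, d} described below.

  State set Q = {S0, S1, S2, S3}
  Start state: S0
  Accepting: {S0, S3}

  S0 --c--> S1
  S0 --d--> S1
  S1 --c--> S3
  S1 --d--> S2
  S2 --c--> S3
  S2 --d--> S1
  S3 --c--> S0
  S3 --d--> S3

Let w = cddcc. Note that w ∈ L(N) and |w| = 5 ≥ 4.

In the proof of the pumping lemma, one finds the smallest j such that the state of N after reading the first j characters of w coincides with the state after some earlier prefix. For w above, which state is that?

S1

State sequence: S0 -c-> S1 -d-> S2 -d-> S1 -c-> S3 -c-> S0
First repeat at step 3: S1 was already visited.

The earliest repeat is at step j = 3: N is in S1, which it already visited at step i = 1.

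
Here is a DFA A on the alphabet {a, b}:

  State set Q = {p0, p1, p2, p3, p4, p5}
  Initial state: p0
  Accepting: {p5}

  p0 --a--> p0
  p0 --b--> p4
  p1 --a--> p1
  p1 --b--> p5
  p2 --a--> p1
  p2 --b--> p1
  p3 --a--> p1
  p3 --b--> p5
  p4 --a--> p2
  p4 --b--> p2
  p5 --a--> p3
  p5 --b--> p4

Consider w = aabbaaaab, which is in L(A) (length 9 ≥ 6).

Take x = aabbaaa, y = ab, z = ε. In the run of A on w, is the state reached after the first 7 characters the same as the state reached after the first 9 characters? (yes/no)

no

Run of A on the first 9 characters of w = a a b b a a a a b:
  step 0: p0  (start)
  step 1: p0  (read a: p0→p0)
  step 2: p0  (read a: p0→p0)
  step 3: p4  (read b: p0→p4)
  step 4: p2  (read b: p4→p2)
  step 5: p1  (read a: p2→p1)
  step 6: p1  (read a: p1→p1)
  step 7: p1  (read a: p1→p1)
  step 8: p1  (read a: p1→p1)
  step 9: p5  (read b: p1→p5)

After x (step 7): p1. After xy (step 9): p5.
They differ (p1 ≠ p5), so y is not a cycle from the state after x; this split is not the one the pumping-lemma construction produces, and pumping y need not keep the string in L(A).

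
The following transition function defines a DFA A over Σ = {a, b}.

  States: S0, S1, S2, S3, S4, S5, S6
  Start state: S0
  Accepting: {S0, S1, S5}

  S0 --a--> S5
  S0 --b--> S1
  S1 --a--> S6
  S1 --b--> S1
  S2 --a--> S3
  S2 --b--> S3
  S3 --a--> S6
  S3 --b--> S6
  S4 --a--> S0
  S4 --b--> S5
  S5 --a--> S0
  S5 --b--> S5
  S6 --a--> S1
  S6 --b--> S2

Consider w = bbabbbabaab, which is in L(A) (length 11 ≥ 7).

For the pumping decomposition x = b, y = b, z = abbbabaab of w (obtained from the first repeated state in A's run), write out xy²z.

bbbabbbabaab

xy^2z = b·b·b·abbbabaab = bbbabbbabaab.
Reading y = b takes A from S1 back to S1, so after x·y·y the machine is still in S1, and z then leads to the accepting state S1. Hence bbbabbbabaab ∈ L(A).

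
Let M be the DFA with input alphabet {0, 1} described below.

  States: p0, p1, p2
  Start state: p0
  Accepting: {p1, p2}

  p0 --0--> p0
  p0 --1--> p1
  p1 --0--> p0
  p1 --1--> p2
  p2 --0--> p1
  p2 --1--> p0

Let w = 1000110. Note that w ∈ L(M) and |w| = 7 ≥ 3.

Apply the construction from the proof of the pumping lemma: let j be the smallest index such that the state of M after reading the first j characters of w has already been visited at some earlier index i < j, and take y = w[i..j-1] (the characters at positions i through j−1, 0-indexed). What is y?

10

Run of M on w = 1 0 0 0 1 1 0:
  step 0: p0  (start)
  step 1: p1  (read 1: p0→p1)
  step 2: p0  (read 0: p1→p0)   ← first repeat (p0 seen earlier)
  step 3: p0  (read 0: p0→p0)
  step 4: p0  (read 0: p0→p0)
  step 5: p1  (read 1: p0→p1)
  step 6: p2  (read 1: p1→p2)
  step 7: p1  (read 0: p2→p1)

So i = 0, j = 2, giving x = w[0:0] = ε, y = w[0:2] = 10, z = w[2:7] = 00110.
Check: |xy| = 2 ≤ 3 and |y| = 2 ≥ 1. Reading y takes M from p0 back to p0, so every xyⁱz is accepted.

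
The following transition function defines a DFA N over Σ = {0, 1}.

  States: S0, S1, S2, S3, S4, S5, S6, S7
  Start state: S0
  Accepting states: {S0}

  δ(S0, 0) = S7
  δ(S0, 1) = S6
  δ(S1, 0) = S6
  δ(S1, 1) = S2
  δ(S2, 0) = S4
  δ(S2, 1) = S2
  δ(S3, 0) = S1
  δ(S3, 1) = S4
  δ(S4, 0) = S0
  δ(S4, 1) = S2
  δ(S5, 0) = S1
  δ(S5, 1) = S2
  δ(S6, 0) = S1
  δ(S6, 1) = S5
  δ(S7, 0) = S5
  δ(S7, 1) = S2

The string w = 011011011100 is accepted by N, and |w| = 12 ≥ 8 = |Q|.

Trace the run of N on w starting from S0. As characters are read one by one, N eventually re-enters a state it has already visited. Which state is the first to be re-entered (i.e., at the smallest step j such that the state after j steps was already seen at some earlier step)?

S2

Run of N on w = 0 1 1 0 1 1 0 1 1 1 0 0:
  step 0: S0  (start)
  step 1: S7  (read 0: S0→S7)
  step 2: S2  (read 1: S7→S2)
  step 3: S2  (read 1: S2→S2)   ← first repeat (S2 seen earlier)
  step 4: S4  (read 0: S2→S4)
  step 5: S2  (read 1: S4→S2)
  step 6: S2  (read 1: S2→S2)
  step 7: S4  (read 0: S2→S4)
  step 8: S2  (read 1: S4→S2)
  step 9: S2  (read 1: S2→S2)
  step 10: S2  (read 1: S2→S2)
  step 11: S4  (read 0: S2→S4)
  step 12: S0  (read 0: S4→S0)

The earliest repeat is at step j = 3: N is in S2, which it already visited at step i = 2.
The DFA has 8 states, so the proof of the pumping lemma guarantees a repeated state among the first 8+1 visited; the segment between the two visits is the pumpable y.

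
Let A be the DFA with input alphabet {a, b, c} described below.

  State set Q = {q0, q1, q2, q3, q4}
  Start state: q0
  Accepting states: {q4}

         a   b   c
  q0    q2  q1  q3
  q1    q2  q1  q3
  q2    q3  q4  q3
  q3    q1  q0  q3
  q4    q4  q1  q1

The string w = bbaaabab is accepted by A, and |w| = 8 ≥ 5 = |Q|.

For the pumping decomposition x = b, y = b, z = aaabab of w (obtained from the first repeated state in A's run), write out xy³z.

xy^3z = b·b·b·b·aaabab = bbbbaaabab.
Reading y = b takes A from q1 back to q1, so after x·y·y·y the machine is still in q1, and z then leads to the accepting state q4. Hence bbbbaaabab ∈ L(A).

bbbbaaabab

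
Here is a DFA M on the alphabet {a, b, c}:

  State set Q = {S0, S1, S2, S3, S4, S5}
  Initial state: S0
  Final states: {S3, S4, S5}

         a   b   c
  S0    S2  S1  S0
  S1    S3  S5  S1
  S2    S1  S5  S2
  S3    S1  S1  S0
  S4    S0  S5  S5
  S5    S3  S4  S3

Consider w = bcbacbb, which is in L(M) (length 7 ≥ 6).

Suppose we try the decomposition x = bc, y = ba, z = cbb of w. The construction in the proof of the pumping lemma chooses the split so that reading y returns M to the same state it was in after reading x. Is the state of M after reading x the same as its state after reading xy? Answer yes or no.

Run of M on the first 4 characters of w = b c b a:
  step 0: S0  (start)
  step 1: S1  (read b: S0→S1)
  step 2: S1  (read c: S1→S1)
  step 3: S5  (read b: S1→S5)
  step 4: S3  (read a: S5→S3)

After x (step 2): S1. After xy (step 4): S3.
They differ (S1 ≠ S3), so y is not a cycle from the state after x; this split is not the one the pumping-lemma construction produces, and pumping y need not keep the string in L(M).

no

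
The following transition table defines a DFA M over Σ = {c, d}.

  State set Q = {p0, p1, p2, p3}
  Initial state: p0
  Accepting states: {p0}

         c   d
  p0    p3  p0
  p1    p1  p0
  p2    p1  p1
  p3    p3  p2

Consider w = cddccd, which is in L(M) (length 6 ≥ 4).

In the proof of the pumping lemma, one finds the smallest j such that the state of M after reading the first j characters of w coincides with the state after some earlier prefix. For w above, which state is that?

Run of M on w = c d d c c d:
  step 0: p0  (start)
  step 1: p3  (read c: p0→p3)
  step 2: p2  (read d: p3→p2)
  step 3: p1  (read d: p2→p1)
  step 4: p1  (read c: p1→p1)   ← first repeat (p1 seen earlier)
  step 5: p1  (read c: p1→p1)
  step 6: p0  (read d: p1→p0)

The earliest repeat is at step j = 4: M is in p1, which it already visited at step i = 3.
Since M has 4 states, any run of length ≥ 4 visits 4+1 states, so by pigeonhole some state repeats within the first 4 steps — that repeat gives the pumpable loop.

p1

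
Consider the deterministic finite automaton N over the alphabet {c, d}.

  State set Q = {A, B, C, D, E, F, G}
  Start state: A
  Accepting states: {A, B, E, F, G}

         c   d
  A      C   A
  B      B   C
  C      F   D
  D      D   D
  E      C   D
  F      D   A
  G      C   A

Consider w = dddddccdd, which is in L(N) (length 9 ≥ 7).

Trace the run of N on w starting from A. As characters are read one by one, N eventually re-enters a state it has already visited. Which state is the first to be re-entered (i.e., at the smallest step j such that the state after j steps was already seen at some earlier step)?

State sequence: A -d-> A -d-> A -d-> A -d-> A -d-> A -c-> C -c-> F -d-> A -d-> A
First repeat at step 1: A was already visited.

The earliest repeat is at step j = 1: N is in A, which it already visited at step i = 0.
With |Q| = 7, pigeonhole forces a state repeat no later than step 7; the substring read between the first and second visits to that state can be pumped.

A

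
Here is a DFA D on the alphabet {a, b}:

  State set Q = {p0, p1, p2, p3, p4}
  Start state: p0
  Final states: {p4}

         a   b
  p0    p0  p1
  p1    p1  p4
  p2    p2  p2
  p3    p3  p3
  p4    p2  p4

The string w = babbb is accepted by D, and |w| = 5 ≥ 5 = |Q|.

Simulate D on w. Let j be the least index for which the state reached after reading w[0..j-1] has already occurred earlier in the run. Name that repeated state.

p1

State sequence: p0 -b-> p1 -a-> p1 -b-> p4 -b-> p4 -b-> p4
First repeat at step 2: p1 was already visited.

The earliest repeat is at step j = 2: D is in p1, which it already visited at step i = 1.
The DFA has 5 states, so the proof of the pumping lemma guarantees a repeated state among the first 5+1 visited; the segment between the two visits is the pumpable y.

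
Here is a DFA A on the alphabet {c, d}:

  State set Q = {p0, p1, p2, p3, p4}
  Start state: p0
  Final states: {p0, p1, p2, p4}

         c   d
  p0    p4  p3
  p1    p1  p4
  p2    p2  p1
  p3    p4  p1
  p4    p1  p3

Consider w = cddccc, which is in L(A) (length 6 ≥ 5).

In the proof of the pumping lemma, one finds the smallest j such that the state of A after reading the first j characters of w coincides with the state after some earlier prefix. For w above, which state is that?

Run of A on w = c d d c c c:
  step 0: p0  (start)
  step 1: p4  (read c: p0→p4)
  step 2: p3  (read d: p4→p3)
  step 3: p1  (read d: p3→p1)
  step 4: p1  (read c: p1→p1)   ← first repeat (p1 seen earlier)
  step 5: p1  (read c: p1→p1)
  step 6: p1  (read c: p1→p1)

The earliest repeat is at step j = 4: A is in p1, which it already visited at step i = 3.
Pumping length from the standard proof: p = 5 (the number of states). The repeated state found above gives |xy| = j ≤ 5 and |y| = j − i ≥ 1.

p1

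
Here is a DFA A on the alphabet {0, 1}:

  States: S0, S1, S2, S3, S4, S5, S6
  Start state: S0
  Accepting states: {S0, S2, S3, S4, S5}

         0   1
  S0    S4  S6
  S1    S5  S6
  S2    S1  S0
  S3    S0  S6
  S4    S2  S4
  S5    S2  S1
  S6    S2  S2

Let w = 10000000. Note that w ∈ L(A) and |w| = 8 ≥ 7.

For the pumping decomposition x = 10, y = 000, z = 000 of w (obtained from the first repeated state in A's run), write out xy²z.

xy^2z = 10·000·000·000 = 10000000000.
Reading y = 000 takes A from S2 back to S2, so after x·y·y the machine is still in S2, and z then leads to the accepting state S2. Hence 10000000000 ∈ L(A).

10000000000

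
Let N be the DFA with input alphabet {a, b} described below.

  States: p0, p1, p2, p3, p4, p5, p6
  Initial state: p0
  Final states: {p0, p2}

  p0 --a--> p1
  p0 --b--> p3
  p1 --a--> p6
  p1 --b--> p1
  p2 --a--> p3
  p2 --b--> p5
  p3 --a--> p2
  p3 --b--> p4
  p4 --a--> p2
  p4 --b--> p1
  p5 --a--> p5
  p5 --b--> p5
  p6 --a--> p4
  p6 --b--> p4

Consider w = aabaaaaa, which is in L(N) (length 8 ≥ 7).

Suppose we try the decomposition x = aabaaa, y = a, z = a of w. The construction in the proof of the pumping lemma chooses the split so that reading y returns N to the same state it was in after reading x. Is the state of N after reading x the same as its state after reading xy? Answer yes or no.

State sequence: p0 -a-> p1 -a-> p6 -b-> p4 -a-> p2 -a-> p3 -a-> p2 -a-> p3

After x (step 6): p2. After xy (step 7): p3.
They differ (p2 ≠ p3), so y is not a cycle from the state after x; this split is not the one the pumping-lemma construction produces, and pumping y need not keep the string in L(N).

no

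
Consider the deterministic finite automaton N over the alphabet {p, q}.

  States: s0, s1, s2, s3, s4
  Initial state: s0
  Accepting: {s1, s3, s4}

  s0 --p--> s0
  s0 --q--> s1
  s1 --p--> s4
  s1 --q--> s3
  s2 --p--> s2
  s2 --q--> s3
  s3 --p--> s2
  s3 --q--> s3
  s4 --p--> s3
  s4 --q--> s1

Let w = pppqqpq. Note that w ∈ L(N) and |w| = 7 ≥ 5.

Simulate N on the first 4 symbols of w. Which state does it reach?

Run of N on the first 4 characters of w = p p p q:
  step 0: s0  (start)
  step 1: s0  (read p: s0→s0)
  step 2: s0  (read p: s0→s0)
  step 3: s0  (read p: s0→s0)
  step 4: s1  (read q: s0→s1)

After reading 4 characters, N is in state s1.
(This kind of state-tracing is the core of the pumping-lemma construction: with 5 states, pigeonhole forces a repeat within the first 5 steps.)

s1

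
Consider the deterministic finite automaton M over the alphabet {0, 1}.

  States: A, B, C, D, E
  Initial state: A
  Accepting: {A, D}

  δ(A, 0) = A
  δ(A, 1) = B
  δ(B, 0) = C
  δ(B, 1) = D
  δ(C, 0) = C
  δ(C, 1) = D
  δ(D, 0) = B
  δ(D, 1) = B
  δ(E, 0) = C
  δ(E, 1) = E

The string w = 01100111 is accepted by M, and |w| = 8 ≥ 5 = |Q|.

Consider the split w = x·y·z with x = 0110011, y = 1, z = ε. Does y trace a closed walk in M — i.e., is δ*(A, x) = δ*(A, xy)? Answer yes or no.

Run of M on the first 8 characters of w = 0 1 1 0 0 1 1 1:
  step 0: A  (start)
  step 1: A  (read 0: A→A)
  step 2: B  (read 1: A→B)
  step 3: D  (read 1: B→D)
  step 4: B  (read 0: D→B)
  step 5: C  (read 0: B→C)
  step 6: D  (read 1: C→D)
  step 7: B  (read 1: D→B)
  step 8: D  (read 1: B→D)

After x (step 7): B. After xy (step 8): D.
They differ (B ≠ D), so y is not a cycle from the state after x; this split is not the one the pumping-lemma construction produces, and pumping y need not keep the string in L(M).

no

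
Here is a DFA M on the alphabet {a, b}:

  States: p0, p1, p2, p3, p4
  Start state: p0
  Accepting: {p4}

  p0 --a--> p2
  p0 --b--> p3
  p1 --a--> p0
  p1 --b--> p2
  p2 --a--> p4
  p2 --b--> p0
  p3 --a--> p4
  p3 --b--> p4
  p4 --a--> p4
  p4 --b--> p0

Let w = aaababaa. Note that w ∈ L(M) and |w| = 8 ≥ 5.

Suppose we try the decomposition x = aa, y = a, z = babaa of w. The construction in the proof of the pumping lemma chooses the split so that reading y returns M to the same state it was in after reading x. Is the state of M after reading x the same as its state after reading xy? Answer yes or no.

Run of M on the first 3 characters of w = a a a:
  step 0: p0  (start)
  step 1: p2  (read a: p0→p2)
  step 2: p4  (read a: p2→p4)
  step 3: p4  (read a: p4→p4)

After x (step 2): p4. After xy (step 3): p4.
They match, so y = a drives M around a cycle from p4 back to itself; pumping y any number of times keeps M in p4 before reading z, and xyⁱz ∈ L(M) for every i ≥ 0.

yes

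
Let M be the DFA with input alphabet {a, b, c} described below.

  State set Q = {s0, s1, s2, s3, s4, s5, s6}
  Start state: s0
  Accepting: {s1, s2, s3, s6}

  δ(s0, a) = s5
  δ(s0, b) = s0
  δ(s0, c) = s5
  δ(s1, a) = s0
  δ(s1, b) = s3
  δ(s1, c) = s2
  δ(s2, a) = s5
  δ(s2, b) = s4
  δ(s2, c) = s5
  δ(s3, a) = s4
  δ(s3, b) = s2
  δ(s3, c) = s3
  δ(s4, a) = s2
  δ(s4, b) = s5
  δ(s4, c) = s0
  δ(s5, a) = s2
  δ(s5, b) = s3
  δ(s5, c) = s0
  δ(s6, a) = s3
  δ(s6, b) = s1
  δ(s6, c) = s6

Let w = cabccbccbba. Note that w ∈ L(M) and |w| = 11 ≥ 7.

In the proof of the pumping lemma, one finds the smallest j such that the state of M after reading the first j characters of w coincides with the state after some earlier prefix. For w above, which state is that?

s0

State sequence: s0 -c-> s5 -a-> s2 -b-> s4 -c-> s0 -c-> s5 -b-> s3 -c-> s3 -c-> s3 -b-> s2 -b-> s4 -a-> s2
First repeat at step 4: s0 was already visited.

The earliest repeat is at step j = 4: M is in s0, which it already visited at step i = 0.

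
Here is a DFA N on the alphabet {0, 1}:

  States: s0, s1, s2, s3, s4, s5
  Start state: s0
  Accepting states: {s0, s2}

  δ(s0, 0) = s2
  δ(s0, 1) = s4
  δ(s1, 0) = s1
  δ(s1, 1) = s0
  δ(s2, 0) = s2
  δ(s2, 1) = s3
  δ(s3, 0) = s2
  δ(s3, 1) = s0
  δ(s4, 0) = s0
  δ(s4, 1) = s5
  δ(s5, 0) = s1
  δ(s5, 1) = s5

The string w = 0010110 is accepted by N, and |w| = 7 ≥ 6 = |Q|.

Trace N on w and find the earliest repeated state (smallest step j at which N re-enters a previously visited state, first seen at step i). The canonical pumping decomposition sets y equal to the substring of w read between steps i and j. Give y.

0

Run of N on w = 0 0 1 0 1 1 0:
  step 0: s0  (start)
  step 1: s2  (read 0: s0→s2)
  step 2: s2  (read 0: s2→s2)   ← first repeat (s2 seen earlier)
  step 3: s3  (read 1: s2→s3)
  step 4: s2  (read 0: s3→s2)
  step 5: s3  (read 1: s2→s3)
  step 6: s0  (read 1: s3→s0)
  step 7: s2  (read 0: s0→s2)

So i = 1, j = 2, giving x = w[0:1] = 0, y = w[1:2] = 0, z = w[2:7] = 10110.
Check: |xy| = 2 ≤ 6 and |y| = 1 ≥ 1. Reading y takes N from s2 back to s2, so every xyⁱz is accepted.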